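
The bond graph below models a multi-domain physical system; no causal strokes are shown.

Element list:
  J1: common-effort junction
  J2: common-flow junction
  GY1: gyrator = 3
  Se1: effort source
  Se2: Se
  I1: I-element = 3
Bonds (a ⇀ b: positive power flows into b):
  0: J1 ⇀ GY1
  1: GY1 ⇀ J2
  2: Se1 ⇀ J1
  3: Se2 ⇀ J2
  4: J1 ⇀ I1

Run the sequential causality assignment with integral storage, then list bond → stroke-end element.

bond 2 →J1  (Se1 fixes effort; stroke away)
bond 3 →J2  (Se2: effort source, stroke at far end)
bond 0 →GY1  (common-e at J1 fixed by 2)
bond 4 →I1  (J1: bond 2 brought effort, rest push out)
bond 1 →GY1  (only one flow-in slot at J2)

b0 →GY1
b1 →GY1
b2 →J1
b3 →J2
b4 →I1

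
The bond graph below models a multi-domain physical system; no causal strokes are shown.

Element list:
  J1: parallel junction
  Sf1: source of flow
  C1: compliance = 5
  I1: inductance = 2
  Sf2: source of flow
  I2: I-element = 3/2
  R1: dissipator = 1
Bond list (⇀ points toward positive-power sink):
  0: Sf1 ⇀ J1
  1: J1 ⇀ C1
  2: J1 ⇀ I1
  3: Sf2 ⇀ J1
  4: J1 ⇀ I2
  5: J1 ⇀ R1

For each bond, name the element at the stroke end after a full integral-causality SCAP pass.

bond 0 →Sf1
bond 1 →J1
bond 2 →I1
bond 3 →Sf2
bond 4 →I2
bond 5 →R1

b0 →Sf1  (Sf1 (Sf) sets flow on bond)
b3 →Sf2  (Sf2: flow source, stroke at near end)
b1 →J1  (C1: C, integral causality)
b2 →I1  (common-e at J1 fixed by 1)
b4 →I2  (J1: bond 1 brought effort, rest push out)
b5 →R1  (common-e at J1 fixed by 1)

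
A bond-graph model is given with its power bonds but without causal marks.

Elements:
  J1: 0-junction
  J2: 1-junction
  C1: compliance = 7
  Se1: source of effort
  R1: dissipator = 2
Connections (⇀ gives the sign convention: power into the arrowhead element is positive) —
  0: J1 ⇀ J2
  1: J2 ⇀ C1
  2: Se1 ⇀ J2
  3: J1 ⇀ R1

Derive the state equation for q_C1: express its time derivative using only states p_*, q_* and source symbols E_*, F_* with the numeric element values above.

bond 2 stroke→J2  (Se1 fixes effort; stroke away)
bond 1 stroke→J2  (C1 outputs effort q/C1)
bond 0 stroke→J1  (closing 1-jn rule on J2)
bond 3 stroke→R1  (J1 effort already set via bond 0)

dq_C1/dt = E_Se1/2 - q_C1/14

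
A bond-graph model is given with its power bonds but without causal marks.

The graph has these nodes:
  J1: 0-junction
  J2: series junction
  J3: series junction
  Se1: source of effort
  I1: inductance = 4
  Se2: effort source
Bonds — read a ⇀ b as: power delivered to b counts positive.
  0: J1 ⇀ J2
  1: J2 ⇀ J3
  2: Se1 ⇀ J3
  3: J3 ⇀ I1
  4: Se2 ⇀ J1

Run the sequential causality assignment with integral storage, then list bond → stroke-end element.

β0 |J2
β1 |J3
β2 |J3
β3 |I1
β4 |J1

β2 →J3  (Se1 (Se) sets effort on bond)
β4 →J1  (Se2 fixes effort; stroke away)
β0 →J2  (common-e at J1 fixed by 4)
β1 →J3  (closing 1-jn rule on J2)
β3 →I1  (closing 1-jn rule on J3)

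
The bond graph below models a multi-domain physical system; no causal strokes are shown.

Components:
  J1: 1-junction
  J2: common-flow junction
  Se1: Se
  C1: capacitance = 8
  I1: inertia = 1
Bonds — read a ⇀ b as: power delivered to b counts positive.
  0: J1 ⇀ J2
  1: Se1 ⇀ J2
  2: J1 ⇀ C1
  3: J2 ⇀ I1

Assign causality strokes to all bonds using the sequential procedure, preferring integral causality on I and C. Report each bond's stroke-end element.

bond 0 |J2
bond 1 |J2
bond 2 |J1
bond 3 |I1

b1 |J2  (Se1: effort source, stroke at far end)
b2 |J1  (C1: C, integral causality)
b0 |J2  (closing 1-jn rule on J1)
b3 |I1  (closing 1-jn rule on J2)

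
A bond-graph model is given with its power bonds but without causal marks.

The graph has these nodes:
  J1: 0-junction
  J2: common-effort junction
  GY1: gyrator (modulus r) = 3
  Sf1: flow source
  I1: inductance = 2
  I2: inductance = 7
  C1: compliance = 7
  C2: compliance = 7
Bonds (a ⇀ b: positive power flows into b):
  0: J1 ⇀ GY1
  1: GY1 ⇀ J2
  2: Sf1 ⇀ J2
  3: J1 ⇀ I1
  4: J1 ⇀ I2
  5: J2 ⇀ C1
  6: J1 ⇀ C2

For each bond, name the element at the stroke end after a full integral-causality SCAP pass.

bond 0 stroke→GY1
bond 1 stroke→GY1
bond 2 stroke→Sf1
bond 3 stroke→I1
bond 4 stroke→I2
bond 5 stroke→J2
bond 6 stroke→J1

bond 2 →Sf1  (source Sf1 imposes f)
bond 3 →I1  (I1: I, integral causality)
bond 4 →I2  (I2 outputs flow p/I2)
bond 5 →J2  (prefer integral on C1)
bond 1 →GY1  (J2: bond 5 brought effort, rest push out)
bond 0 →GY1  (GY1 both-in/both-out from 1)
bond 6 →J1  (only one effort-in slot at J1)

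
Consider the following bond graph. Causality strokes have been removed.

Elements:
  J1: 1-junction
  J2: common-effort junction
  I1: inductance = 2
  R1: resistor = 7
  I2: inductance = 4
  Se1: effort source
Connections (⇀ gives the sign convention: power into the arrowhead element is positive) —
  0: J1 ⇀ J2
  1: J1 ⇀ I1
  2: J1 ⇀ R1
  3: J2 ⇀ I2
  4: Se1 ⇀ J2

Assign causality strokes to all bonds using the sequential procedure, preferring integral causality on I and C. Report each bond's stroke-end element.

#4 →J2  (source Se1 imposes e)
#0 →J1  (common-e at J2 fixed by 4)
#3 →I2  (J2 effort already set via bond 4)
#1 →I1  (I1 outputs flow p/I1)
#2 →J1  (common-f at J1 fixed by 1)

β0 |J1
β1 |I1
β2 |J1
β3 |I2
β4 |J2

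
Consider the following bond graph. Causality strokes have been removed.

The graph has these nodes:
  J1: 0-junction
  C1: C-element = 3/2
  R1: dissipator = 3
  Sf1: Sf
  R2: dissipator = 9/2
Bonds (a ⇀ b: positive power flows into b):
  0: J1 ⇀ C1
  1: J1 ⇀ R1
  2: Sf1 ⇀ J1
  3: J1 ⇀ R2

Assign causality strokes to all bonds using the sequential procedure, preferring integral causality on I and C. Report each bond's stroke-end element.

b0 →J1
b1 →R1
b2 →Sf1
b3 →R2

b2 stroke at Sf1  (source Sf1 imposes f)
b0 stroke at J1  (prefer integral on C1)
b1 stroke at R1  (J1 effort already set via bond 0)
b3 stroke at R2  (J1 effort already set via bond 0)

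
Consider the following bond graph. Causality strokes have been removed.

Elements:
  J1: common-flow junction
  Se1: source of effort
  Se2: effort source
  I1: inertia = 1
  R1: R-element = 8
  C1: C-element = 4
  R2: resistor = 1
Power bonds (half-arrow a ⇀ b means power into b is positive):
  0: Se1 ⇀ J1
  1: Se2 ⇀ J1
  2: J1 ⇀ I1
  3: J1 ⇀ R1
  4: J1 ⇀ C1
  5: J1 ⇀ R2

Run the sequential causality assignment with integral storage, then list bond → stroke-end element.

#0 |J1  (Se1 (Se) sets effort on bond)
#1 |J1  (Se2 (Se) sets effort on bond)
#2 |I1  (I1: I, integral causality)
#3 |J1  (J1: bond 2 brought flow, rest push out)
#4 |J1  (J1: bond 2 brought flow, rest push out)
#5 |J1  (common-f at J1 fixed by 2)

b0 stroke→J1
b1 stroke→J1
b2 stroke→I1
b3 stroke→J1
b4 stroke→J1
b5 stroke→J1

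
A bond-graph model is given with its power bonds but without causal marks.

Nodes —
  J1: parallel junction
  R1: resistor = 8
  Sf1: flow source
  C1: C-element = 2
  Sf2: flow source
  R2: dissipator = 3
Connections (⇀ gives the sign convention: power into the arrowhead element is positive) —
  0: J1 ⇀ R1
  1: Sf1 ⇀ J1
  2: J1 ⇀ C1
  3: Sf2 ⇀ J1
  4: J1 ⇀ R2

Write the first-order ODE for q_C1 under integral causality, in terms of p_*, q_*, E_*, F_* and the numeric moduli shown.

β1 stroke→Sf1  (Sf1 (Sf) sets flow on bond)
β3 stroke→Sf2  (Sf2: flow source, stroke at near end)
β2 stroke→J1  (C1: C, integral causality)
β0 stroke→R1  (common-e at J1 fixed by 2)
β4 stroke→R2  (common-e at J1 fixed by 2)

dq_C1/dt = F_Sf1 + F_Sf2 - 11*q_C1/48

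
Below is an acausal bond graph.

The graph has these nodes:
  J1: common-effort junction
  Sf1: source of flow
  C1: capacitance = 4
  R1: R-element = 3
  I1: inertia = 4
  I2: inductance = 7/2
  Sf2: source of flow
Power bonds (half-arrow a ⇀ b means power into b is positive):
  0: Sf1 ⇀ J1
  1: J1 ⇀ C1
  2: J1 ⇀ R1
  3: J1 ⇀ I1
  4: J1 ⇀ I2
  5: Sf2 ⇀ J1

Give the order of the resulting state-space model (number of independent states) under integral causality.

bond 0 |Sf1  (Sf1: flow source, stroke at near end)
bond 5 |Sf2  (Sf2: flow source, stroke at near end)
bond 1 |J1  (prefer integral on C1)
bond 2 |R1  (common-e at J1 fixed by 1)
bond 3 |I1  (0-jn J1 has e-setter on 1)
bond 4 |I2  (J1: bond 1 brought effort, rest push out)

3  (C1, I1, I2 all integral)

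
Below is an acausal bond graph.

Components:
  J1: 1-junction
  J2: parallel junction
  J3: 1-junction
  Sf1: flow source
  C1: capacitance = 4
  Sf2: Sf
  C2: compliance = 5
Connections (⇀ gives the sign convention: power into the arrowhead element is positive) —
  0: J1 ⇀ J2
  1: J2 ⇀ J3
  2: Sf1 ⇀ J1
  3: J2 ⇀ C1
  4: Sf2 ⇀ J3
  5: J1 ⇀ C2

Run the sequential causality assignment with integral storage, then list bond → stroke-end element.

b2 stroke→Sf1  (Sf1 fixes flow; stroke at Sf1)
b4 stroke→Sf2  (Sf2: flow source, stroke at near end)
b0 stroke→J1  (common-f at J1 fixed by 2)
b5 stroke→J1  (common-f at J1 fixed by 2)
b1 stroke→J3  (1-jn J3 has f-setter on 4)
b3 stroke→J2  (closing 0-jn rule on J2)

β0 stroke→J1
β1 stroke→J3
β2 stroke→Sf1
β3 stroke→J2
β4 stroke→Sf2
β5 stroke→J1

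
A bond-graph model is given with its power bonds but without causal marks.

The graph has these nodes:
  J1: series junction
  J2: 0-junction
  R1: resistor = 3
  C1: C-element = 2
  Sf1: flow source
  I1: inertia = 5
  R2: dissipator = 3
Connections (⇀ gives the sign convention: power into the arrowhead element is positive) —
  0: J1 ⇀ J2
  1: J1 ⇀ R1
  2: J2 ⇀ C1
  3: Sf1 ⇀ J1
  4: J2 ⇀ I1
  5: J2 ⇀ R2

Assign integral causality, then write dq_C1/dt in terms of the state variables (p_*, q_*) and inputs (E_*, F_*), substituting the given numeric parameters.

b3 stroke at Sf1  (source Sf1 imposes f)
b0 stroke at J1  (J1: bond 3 brought flow, rest push out)
b1 stroke at J1  (common-f at J1 fixed by 3)
b2 stroke at J2  (C1: C, integral causality)
b4 stroke at I1  (0-jn J2 has e-setter on 2)
b5 stroke at R2  (J2: bond 2 brought effort, rest push out)

dq_C1/dt = F_Sf1 - p_I1/5 - q_C1/6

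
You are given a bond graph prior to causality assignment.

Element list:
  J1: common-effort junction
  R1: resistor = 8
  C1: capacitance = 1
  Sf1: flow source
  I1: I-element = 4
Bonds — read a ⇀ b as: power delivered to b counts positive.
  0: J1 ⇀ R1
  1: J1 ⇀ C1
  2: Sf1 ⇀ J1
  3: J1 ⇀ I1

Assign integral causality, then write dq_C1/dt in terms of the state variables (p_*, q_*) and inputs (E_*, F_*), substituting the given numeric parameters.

dq_C1/dt = F_Sf1 - p_I1/4 - q_C1/8

bond 2 →Sf1  (Sf1 (Sf) sets flow on bond)
bond 1 →J1  (C1 outputs effort q/C1)
bond 0 →R1  (J1: bond 1 brought effort, rest push out)
bond 3 →I1  (common-e at J1 fixed by 1)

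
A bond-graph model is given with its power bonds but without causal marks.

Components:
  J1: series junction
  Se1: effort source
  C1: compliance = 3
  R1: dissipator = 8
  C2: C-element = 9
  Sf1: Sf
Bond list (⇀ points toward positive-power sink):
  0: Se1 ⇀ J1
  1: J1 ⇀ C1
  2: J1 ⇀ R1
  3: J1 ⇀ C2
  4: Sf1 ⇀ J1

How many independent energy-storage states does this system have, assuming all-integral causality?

#0 stroke at J1  (Se1: effort source, stroke at far end)
#4 stroke at Sf1  (Sf1: flow source, stroke at near end)
#1 stroke at J1  (J1 flow already set via bond 4)
#2 stroke at J1  (common-f at J1 fixed by 4)
#3 stroke at J1  (1-jn J1 has f-setter on 4)

2  (C1, C2 all integral)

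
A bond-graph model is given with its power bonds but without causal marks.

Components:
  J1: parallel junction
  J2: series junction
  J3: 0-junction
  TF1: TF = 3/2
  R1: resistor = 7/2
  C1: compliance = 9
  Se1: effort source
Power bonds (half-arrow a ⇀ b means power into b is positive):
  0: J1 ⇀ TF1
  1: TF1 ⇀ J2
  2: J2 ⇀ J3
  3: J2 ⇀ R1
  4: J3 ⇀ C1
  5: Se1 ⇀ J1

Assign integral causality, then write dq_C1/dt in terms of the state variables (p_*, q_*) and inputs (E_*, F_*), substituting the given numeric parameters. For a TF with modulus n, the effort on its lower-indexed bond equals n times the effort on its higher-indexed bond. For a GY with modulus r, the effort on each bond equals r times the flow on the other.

dq_C1/dt = 4*E_Se1/21 - 2*q_C1/63

bond 5 stroke→J1  (Se1: effort source, stroke at far end)
bond 0 stroke→TF1  (0-jn J1 has e-setter on 5)
bond 1 stroke→J2  (TF1: transformer flips bond 0)
bond 4 stroke→J3  (C1: C, integral causality)
bond 2 stroke→J2  (common-e at J3 fixed by 4)
bond 3 stroke→R1  (closing 1-jn rule on J2)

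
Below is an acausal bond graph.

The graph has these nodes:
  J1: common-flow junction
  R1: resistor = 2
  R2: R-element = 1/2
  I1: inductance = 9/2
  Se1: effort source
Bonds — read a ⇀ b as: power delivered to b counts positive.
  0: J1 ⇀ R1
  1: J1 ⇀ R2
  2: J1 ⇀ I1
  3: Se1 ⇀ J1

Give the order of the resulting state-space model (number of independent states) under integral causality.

#3 →J1  (Se1 (Se) sets effort on bond)
#2 →I1  (I1 outputs flow p/I1)
#0 →J1  (J1: bond 2 brought flow, rest push out)
#1 →J1  (1-jn J1 has f-setter on 2)

1  (I1 all integral)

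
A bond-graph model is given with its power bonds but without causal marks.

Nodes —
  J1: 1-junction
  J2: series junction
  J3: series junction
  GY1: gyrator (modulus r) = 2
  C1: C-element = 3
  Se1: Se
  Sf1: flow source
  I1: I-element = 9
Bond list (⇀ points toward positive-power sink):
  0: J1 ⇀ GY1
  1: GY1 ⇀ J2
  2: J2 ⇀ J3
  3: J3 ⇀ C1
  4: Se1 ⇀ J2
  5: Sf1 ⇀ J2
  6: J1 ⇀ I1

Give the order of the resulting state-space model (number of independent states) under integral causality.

#4 →J2  (Se1 fixes effort; stroke away)
#5 →Sf1  (Sf1 (Sf) sets flow on bond)
#1 →J2  (1-jn J2 has f-setter on 5)
#2 →J2  (J2: bond 5 brought flow, rest push out)
#3 →J3  (J3: bond 2 brought flow, rest push out)
#0 →J1  (GY1 both-in/both-out from 1)
#6 →I1  (J1 needs exactly one f-in)

2  (C1, I1 all integral)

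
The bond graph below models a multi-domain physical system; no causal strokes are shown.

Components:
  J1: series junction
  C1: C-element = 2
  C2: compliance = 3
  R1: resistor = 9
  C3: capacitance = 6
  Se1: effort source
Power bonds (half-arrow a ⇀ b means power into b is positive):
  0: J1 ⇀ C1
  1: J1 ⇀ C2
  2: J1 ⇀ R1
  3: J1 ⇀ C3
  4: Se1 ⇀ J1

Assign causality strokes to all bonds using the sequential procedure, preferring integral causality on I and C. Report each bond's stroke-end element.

β4 |J1  (Se1: effort source, stroke at far end)
β0 |J1  (prefer integral on C1)
β1 |J1  (C2 integral (e out))
β3 |J1  (C3: C, integral causality)
β2 |R1  (J1: last free bond brings flow in)

β0 stroke at J1
β1 stroke at J1
β2 stroke at R1
β3 stroke at J1
β4 stroke at J1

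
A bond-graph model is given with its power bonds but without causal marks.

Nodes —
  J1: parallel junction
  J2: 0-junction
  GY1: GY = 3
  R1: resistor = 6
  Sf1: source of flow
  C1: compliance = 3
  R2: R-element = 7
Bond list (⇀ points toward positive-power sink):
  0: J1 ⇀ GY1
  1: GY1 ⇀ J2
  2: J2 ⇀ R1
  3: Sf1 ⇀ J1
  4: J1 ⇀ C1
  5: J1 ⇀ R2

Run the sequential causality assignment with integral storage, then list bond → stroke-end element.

β3 stroke→Sf1  (Sf1: flow source, stroke at near end)
β4 stroke→J1  (C1 outputs effort q/C1)
β0 stroke→GY1  (J1 effort already set via bond 4)
β5 stroke→R2  (J1: bond 4 brought effort, rest push out)
β1 stroke→GY1  (GY GY1: same side as bond 0)
β2 stroke→J2  (only one effort-in slot at J2)

bond 0 →GY1
bond 1 →GY1
bond 2 →J2
bond 3 →Sf1
bond 4 →J1
bond 5 →R2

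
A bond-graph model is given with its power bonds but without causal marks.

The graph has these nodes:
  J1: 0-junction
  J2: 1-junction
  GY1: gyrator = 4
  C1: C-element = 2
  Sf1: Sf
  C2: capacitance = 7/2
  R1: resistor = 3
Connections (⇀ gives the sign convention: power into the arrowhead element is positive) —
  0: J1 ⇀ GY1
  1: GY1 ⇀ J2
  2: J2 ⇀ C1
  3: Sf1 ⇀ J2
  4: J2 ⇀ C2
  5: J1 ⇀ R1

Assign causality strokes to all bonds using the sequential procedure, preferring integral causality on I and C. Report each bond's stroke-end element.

bond 3 |Sf1  (Sf1 (Sf) sets flow on bond)
bond 1 |J2  (1-jn J2 has f-setter on 3)
bond 2 |J2  (J2 flow already set via bond 3)
bond 4 |J2  (J2 flow already set via bond 3)
bond 0 |J1  (GY1: gyrator matches bond 1)
bond 5 |R1  (0-jn J1 has e-setter on 0)

β0 |J1
β1 |J2
β2 |J2
β3 |Sf1
β4 |J2
β5 |R1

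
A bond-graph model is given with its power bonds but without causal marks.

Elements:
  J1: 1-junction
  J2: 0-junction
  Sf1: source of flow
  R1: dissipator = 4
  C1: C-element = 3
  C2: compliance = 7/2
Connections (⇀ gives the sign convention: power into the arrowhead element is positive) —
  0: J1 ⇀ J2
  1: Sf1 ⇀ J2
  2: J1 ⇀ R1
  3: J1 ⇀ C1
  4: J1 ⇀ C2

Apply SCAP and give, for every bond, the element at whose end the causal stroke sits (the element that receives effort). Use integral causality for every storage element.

bond 0 |J2
bond 1 |Sf1
bond 2 |J1
bond 3 |J1
bond 4 |J1

#1 |Sf1  (source Sf1 imposes f)
#0 |J2  (closing 0-jn rule on J2)
#2 |J1  (J1: bond 0 brought flow, rest push out)
#3 |J1  (1-jn J1 has f-setter on 0)
#4 |J1  (J1 flow already set via bond 0)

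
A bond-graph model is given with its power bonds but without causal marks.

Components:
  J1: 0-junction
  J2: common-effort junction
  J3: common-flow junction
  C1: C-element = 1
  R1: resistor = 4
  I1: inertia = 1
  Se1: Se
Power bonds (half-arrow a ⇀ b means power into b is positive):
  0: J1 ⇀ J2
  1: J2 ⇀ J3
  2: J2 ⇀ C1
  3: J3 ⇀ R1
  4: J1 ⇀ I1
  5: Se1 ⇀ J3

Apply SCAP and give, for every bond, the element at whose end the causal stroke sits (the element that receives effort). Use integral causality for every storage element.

β0 |J1
β1 |J3
β2 |J2
β3 |R1
β4 |I1
β5 |J3

β5 →J3  (Se1 (Se) sets effort on bond)
β2 →J2  (C1: C, integral causality)
β0 →J1  (common-e at J2 fixed by 2)
β1 →J3  (J2 effort already set via bond 2)
β3 →R1  (J3: last free bond brings flow in)
β4 →I1  (J1: bond 0 brought effort, rest push out)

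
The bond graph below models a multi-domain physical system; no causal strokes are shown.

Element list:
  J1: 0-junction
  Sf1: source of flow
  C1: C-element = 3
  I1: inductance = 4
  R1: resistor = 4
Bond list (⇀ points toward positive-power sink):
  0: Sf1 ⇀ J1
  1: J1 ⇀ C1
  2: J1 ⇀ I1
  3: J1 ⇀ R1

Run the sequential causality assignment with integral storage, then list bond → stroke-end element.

b0 stroke→Sf1
b1 stroke→J1
b2 stroke→I1
b3 stroke→R1

b0 |Sf1  (Sf1 (Sf) sets flow on bond)
b1 |J1  (C1 outputs effort q/C1)
b2 |I1  (J1 effort already set via bond 1)
b3 |R1  (0-jn J1 has e-setter on 1)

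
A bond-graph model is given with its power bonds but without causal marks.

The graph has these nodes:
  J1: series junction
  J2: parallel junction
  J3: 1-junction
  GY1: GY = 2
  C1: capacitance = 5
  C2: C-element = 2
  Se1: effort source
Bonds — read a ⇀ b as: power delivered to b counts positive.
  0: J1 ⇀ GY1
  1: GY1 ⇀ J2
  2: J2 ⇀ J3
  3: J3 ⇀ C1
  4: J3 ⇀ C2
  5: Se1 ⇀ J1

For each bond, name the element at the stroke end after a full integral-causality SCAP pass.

bond 5 →J1  (Se1 (Se) sets effort on bond)
bond 0 →GY1  (closing 1-jn rule on J1)
bond 1 →GY1  (GY GY1: same side as bond 0)
bond 2 →J2  (J2: last free bond brings effort in)
bond 3 →J3  (1-jn J3 has f-setter on 2)
bond 4 →J3  (J3: bond 2 brought flow, rest push out)

β0 stroke at GY1
β1 stroke at GY1
β2 stroke at J2
β3 stroke at J3
β4 stroke at J3
β5 stroke at J1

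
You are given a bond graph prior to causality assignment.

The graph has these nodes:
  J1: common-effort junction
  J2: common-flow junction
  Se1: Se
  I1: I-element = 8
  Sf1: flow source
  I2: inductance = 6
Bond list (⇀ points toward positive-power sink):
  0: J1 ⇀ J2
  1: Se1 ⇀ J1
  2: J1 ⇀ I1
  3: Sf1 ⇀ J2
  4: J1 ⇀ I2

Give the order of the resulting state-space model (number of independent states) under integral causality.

2  (I1, I2 all integral)

bond 1 stroke at J1  (Se1 fixes effort; stroke away)
bond 3 stroke at Sf1  (source Sf1 imposes f)
bond 0 stroke at J2  (0-jn J1 has e-setter on 1)
bond 2 stroke at I1  (J1: bond 1 brought effort, rest push out)
bond 4 stroke at I2  (J1: bond 1 brought effort, rest push out)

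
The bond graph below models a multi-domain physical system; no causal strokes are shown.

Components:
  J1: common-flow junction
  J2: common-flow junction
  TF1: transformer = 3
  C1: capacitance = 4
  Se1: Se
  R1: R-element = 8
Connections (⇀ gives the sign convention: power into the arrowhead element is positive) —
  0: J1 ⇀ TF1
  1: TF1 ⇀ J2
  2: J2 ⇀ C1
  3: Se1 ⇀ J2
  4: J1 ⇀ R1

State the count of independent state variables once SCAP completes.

1  (C1 all integral)

bond 3 →J2  (source Se1 imposes e)
bond 2 →J2  (C1: C, integral causality)
bond 1 →TF1  (J2 needs exactly one f-in)
bond 0 →J1  (through TF1, causality passes straight; one stroke at TF1)
bond 4 →R1  (closing 1-jn rule on J1)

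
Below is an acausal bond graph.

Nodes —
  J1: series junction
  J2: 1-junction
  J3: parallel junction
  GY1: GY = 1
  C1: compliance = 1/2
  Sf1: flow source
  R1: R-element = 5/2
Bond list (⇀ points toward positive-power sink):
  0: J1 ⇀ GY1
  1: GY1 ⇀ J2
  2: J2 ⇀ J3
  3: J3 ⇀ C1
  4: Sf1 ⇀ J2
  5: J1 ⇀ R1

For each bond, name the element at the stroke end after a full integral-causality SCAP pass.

β0 stroke→J1
β1 stroke→J2
β2 stroke→J2
β3 stroke→J3
β4 stroke→Sf1
β5 stroke→R1

b4 stroke at Sf1  (Sf1 fixes flow; stroke at Sf1)
b1 stroke at J2  (J2: bond 4 brought flow, rest push out)
b2 stroke at J2  (J2: bond 4 brought flow, rest push out)
b3 stroke at J3  (J3 needs exactly one e-in)
b0 stroke at J1  (GY GY1: same side as bond 1)
b5 stroke at R1  (J1 needs exactly one f-in)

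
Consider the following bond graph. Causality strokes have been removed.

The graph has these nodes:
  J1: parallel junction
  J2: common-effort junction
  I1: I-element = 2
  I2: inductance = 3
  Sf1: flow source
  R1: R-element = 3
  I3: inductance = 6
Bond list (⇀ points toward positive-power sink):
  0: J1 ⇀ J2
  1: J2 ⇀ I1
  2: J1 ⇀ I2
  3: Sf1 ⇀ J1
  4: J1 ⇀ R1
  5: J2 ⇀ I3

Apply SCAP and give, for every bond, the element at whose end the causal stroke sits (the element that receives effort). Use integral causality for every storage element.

b0 stroke→J2
b1 stroke→I1
b2 stroke→I2
b3 stroke→Sf1
b4 stroke→J1
b5 stroke→I3

bond 3 stroke at Sf1  (Sf1: flow source, stroke at near end)
bond 1 stroke at I1  (I1 outputs flow p/I1)
bond 2 stroke at I2  (I2: I, integral causality)
bond 5 stroke at I3  (I3 outputs flow p/I3)
bond 0 stroke at J2  (closing 0-jn rule on J2)
bond 4 stroke at J1  (J1 needs exactly one e-in)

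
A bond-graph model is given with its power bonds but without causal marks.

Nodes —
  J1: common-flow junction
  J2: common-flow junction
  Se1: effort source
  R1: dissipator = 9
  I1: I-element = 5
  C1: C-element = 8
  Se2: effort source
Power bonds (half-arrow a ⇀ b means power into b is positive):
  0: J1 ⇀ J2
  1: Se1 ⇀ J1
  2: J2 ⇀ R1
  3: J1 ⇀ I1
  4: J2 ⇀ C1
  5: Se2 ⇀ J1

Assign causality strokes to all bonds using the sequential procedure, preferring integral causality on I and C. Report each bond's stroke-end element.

β0 stroke at J1
β1 stroke at J1
β2 stroke at J2
β3 stroke at I1
β4 stroke at J2
β5 stroke at J1

β1 →J1  (source Se1 imposes e)
β5 →J1  (Se2 (Se) sets effort on bond)
β3 →I1  (I1 integral (f out))
β0 →J1  (J1: bond 3 brought flow, rest push out)
β2 →J2  (J2 flow already set via bond 0)
β4 →J2  (1-jn J2 has f-setter on 0)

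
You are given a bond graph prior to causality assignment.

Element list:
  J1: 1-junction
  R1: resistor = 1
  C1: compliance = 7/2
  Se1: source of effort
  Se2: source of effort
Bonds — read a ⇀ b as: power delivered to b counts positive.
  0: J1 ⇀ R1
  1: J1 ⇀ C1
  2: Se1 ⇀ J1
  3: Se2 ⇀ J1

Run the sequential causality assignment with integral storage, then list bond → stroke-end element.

#0 |R1
#1 |J1
#2 |J1
#3 |J1

b2 stroke at J1  (Se1 fixes effort; stroke away)
b3 stroke at J1  (Se2 (Se) sets effort on bond)
b1 stroke at J1  (prefer integral on C1)
b0 stroke at R1  (J1 needs exactly one f-in)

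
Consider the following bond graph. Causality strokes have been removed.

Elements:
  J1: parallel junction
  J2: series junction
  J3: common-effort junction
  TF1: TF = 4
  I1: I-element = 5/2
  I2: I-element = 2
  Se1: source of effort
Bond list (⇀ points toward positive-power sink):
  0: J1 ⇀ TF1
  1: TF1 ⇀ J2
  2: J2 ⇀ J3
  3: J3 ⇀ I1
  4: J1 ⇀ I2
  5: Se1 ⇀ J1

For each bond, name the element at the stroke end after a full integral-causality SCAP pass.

b0 stroke at TF1
b1 stroke at J2
b2 stroke at J3
b3 stroke at I1
b4 stroke at I2
b5 stroke at J1

bond 5 →J1  (Se1: effort source, stroke at far end)
bond 0 →TF1  (0-jn J1 has e-setter on 5)
bond 4 →I2  (J1: bond 5 brought effort, rest push out)
bond 1 →J2  (TF1: transformer flips bond 0)
bond 2 →J3  (J2 needs exactly one f-in)
bond 3 →I1  (J3 effort already set via bond 2)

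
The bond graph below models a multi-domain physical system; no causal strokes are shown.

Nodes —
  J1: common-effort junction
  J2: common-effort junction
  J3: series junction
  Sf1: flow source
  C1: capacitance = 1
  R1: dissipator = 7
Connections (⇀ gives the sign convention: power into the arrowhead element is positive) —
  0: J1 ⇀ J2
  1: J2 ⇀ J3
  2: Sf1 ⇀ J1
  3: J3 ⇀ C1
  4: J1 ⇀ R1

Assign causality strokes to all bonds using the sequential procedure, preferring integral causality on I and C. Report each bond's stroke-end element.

b2 stroke at Sf1  (Sf1 (Sf) sets flow on bond)
b3 stroke at J3  (C1 integral (e out))
b1 stroke at J2  (closing 1-jn rule on J3)
b0 stroke at J1  (0-jn J2 has e-setter on 1)
b4 stroke at R1  (common-e at J1 fixed by 0)

b0 stroke→J1
b1 stroke→J2
b2 stroke→Sf1
b3 stroke→J3
b4 stroke→R1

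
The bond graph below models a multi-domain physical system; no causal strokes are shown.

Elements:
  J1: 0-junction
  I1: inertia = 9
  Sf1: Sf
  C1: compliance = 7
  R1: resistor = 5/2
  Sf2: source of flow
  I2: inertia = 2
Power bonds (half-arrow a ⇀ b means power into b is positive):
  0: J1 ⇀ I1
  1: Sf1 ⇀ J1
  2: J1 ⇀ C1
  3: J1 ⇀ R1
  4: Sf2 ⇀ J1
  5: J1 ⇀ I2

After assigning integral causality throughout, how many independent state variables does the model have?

3  (C1, I1, I2 all integral)

bond 1 stroke→Sf1  (source Sf1 imposes f)
bond 4 stroke→Sf2  (source Sf2 imposes f)
bond 0 stroke→I1  (prefer integral on I1)
bond 2 stroke→J1  (C1 outputs effort q/C1)
bond 3 stroke→R1  (common-e at J1 fixed by 2)
bond 5 stroke→I2  (J1 effort already set via bond 2)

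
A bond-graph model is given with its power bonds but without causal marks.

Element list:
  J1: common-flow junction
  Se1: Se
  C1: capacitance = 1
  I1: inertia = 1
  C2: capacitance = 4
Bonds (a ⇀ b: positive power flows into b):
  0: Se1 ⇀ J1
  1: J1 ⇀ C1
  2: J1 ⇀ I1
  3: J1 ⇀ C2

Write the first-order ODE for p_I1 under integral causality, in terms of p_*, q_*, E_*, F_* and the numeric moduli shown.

dp_I1/dt = E_Se1 - q_C1 - q_C2/4

b0 →J1  (Se1: effort source, stroke at far end)
b1 →J1  (C1 outputs effort q/C1)
b2 →I1  (I1 outputs flow p/I1)
b3 →J1  (common-f at J1 fixed by 2)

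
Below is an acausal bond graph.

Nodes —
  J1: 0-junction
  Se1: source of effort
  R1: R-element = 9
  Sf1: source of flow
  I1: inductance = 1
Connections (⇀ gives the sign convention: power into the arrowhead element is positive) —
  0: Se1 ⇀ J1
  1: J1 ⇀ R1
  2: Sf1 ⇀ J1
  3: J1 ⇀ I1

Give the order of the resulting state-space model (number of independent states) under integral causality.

1  (I1 all integral)

bond 0 stroke at J1  (Se1 (Se) sets effort on bond)
bond 2 stroke at Sf1  (source Sf1 imposes f)
bond 1 stroke at R1  (J1 effort already set via bond 0)
bond 3 stroke at I1  (J1 effort already set via bond 0)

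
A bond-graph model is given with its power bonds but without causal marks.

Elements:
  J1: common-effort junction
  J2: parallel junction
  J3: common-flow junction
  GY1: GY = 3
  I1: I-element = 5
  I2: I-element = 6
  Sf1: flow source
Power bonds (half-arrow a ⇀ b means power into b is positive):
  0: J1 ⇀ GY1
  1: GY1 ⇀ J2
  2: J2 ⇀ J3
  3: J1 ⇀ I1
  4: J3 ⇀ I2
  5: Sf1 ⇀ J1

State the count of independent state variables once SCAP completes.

2  (I1, I2 all integral)

bond 5 stroke→Sf1  (Sf1: flow source, stroke at near end)
bond 3 stroke→I1  (prefer integral on I1)
bond 0 stroke→J1  (only one effort-in slot at J1)
bond 1 stroke→J2  (GY GY1: same side as bond 0)
bond 2 stroke→J3  (0-jn J2 has e-setter on 1)
bond 4 stroke→I2  (J3: last free bond brings flow in)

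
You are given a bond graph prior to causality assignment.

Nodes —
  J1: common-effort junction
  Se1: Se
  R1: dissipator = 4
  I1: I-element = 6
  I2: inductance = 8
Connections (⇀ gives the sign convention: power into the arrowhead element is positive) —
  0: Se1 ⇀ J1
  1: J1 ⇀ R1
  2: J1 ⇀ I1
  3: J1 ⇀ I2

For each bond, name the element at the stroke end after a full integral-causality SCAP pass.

b0 stroke at J1
b1 stroke at R1
b2 stroke at I1
b3 stroke at I2

#0 stroke at J1  (Se1 fixes effort; stroke away)
#1 stroke at R1  (common-e at J1 fixed by 0)
#2 stroke at I1  (J1 effort already set via bond 0)
#3 stroke at I2  (common-e at J1 fixed by 0)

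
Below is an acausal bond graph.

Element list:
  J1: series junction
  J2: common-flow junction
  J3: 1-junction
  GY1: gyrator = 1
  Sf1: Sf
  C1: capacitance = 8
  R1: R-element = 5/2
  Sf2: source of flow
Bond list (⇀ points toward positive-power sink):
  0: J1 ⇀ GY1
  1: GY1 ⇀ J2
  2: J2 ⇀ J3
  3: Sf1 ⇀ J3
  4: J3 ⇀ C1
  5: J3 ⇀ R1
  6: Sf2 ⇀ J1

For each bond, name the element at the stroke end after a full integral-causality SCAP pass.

b0 stroke at J1
b1 stroke at J2
b2 stroke at J3
b3 stroke at Sf1
b4 stroke at J3
b5 stroke at J3
b6 stroke at Sf2

#3 stroke→Sf1  (Sf1 fixes flow; stroke at Sf1)
#6 stroke→Sf2  (Sf2 fixes flow; stroke at Sf2)
#0 stroke→J1  (common-f at J1 fixed by 6)
#2 stroke→J3  (J3 flow already set via bond 3)
#4 stroke→J3  (common-f at J3 fixed by 3)
#5 stroke→J3  (J3 flow already set via bond 3)
#1 stroke→J2  (GY1 both-in/both-out from 0)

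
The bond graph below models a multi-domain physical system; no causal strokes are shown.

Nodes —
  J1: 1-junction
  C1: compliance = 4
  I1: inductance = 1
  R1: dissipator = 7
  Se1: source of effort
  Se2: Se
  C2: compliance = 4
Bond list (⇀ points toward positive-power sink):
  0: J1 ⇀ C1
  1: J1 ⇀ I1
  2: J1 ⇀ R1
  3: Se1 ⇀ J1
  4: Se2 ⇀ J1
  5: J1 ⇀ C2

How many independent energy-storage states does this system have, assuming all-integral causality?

β3 stroke→J1  (source Se1 imposes e)
β4 stroke→J1  (Se2 fixes effort; stroke away)
β0 stroke→J1  (C1 outputs effort q/C1)
β1 stroke→I1  (prefer integral on I1)
β2 stroke→J1  (1-jn J1 has f-setter on 1)
β5 stroke→J1  (1-jn J1 has f-setter on 1)

3  (C1, C2, I1 all integral)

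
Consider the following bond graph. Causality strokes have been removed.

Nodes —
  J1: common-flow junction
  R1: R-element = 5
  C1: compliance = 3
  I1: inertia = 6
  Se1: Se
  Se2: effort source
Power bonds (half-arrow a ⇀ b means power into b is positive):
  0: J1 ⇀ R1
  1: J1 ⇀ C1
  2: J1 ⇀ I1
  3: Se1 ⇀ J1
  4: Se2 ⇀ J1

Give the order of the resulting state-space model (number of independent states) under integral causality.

b3 |J1  (Se1 (Se) sets effort on bond)
b4 |J1  (source Se2 imposes e)
b1 |J1  (C1 integral (e out))
b2 |I1  (I1 outputs flow p/I1)
b0 |J1  (1-jn J1 has f-setter on 2)

2  (C1, I1 all integral)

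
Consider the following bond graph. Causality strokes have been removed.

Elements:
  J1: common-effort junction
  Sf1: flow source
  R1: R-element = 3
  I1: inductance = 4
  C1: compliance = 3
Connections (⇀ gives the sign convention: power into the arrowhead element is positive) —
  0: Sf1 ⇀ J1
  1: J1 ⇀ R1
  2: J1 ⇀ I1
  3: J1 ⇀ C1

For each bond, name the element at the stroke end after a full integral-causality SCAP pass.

bond 0 stroke→Sf1  (source Sf1 imposes f)
bond 2 stroke→I1  (I1: I, integral causality)
bond 3 stroke→J1  (C1: C, integral causality)
bond 1 stroke→R1  (J1: bond 3 brought effort, rest push out)

bond 0 stroke→Sf1
bond 1 stroke→R1
bond 2 stroke→I1
bond 3 stroke→J1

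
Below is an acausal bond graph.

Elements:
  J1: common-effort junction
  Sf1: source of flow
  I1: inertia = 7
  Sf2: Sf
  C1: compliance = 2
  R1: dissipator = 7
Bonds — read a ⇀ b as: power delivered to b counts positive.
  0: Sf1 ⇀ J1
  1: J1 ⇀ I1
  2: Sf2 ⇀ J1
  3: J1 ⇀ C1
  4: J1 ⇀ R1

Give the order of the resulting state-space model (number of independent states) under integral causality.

bond 0 stroke at Sf1  (source Sf1 imposes f)
bond 2 stroke at Sf2  (source Sf2 imposes f)
bond 1 stroke at I1  (I1: I, integral causality)
bond 3 stroke at J1  (C1 outputs effort q/C1)
bond 4 stroke at R1  (J1: bond 3 brought effort, rest push out)

2  (C1, I1 all integral)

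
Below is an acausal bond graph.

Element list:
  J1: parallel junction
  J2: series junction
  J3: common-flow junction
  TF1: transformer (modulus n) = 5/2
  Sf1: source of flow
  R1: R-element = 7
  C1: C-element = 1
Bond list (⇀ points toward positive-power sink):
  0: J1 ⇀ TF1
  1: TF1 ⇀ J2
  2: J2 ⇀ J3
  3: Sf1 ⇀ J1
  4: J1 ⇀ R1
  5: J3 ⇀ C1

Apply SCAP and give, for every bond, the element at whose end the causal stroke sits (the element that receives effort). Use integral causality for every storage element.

β3 |Sf1  (source Sf1 imposes f)
β5 |J3  (C1 outputs effort q/C1)
β2 |J2  (J3 needs exactly one f-in)
β1 |TF1  (J2 needs exactly one f-in)
β0 |J1  (TF1 one-in-one-out from 1)
β4 |R1  (J1 effort already set via bond 0)

b0 |J1
b1 |TF1
b2 |J2
b3 |Sf1
b4 |R1
b5 |J3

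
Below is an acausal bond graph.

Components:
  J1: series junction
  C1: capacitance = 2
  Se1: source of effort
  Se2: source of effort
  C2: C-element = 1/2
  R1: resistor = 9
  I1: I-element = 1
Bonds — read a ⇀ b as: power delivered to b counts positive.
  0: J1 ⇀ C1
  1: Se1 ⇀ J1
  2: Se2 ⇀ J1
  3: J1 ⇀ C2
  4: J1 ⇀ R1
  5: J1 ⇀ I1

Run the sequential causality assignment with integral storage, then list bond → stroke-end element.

β0 →J1
β1 →J1
β2 →J1
β3 →J1
β4 →J1
β5 →I1

bond 1 |J1  (source Se1 imposes e)
bond 2 |J1  (source Se2 imposes e)
bond 0 |J1  (C1 outputs effort q/C1)
bond 3 |J1  (C2: C, integral causality)
bond 5 |I1  (I1 outputs flow p/I1)
bond 4 |J1  (1-jn J1 has f-setter on 5)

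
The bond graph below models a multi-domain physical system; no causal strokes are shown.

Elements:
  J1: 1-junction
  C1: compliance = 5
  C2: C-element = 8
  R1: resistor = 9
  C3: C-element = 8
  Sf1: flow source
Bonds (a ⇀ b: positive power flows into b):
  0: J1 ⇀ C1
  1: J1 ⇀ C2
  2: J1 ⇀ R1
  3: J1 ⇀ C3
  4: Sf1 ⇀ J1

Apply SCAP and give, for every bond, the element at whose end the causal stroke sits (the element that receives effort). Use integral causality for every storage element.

b0 |J1
b1 |J1
b2 |J1
b3 |J1
b4 |Sf1

#4 stroke at Sf1  (Sf1 (Sf) sets flow on bond)
#0 stroke at J1  (J1 flow already set via bond 4)
#1 stroke at J1  (common-f at J1 fixed by 4)
#2 stroke at J1  (J1: bond 4 brought flow, rest push out)
#3 stroke at J1  (J1: bond 4 brought flow, rest push out)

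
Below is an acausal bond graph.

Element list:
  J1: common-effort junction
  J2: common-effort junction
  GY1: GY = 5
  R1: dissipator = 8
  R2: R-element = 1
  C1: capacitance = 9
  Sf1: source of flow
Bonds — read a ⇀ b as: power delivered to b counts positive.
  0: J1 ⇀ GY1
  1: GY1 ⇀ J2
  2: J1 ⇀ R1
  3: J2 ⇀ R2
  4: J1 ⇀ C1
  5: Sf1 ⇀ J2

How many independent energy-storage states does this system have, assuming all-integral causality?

β5 →Sf1  (Sf1 (Sf) sets flow on bond)
β4 →J1  (prefer integral on C1)
β0 →GY1  (J1: bond 4 brought effort, rest push out)
β2 →R1  (J1 effort already set via bond 4)
β1 →GY1  (GY1 both-in/both-out from 0)
β3 →J2  (J2 needs exactly one e-in)

1  (C1 all integral)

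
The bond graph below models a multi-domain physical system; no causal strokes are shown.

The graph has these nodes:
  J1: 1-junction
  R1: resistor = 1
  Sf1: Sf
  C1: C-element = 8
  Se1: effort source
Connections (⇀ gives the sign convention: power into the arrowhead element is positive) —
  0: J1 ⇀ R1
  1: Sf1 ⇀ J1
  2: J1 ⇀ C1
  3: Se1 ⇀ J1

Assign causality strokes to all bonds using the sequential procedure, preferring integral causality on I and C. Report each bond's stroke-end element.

b0 |J1
b1 |Sf1
b2 |J1
b3 |J1

#1 stroke→Sf1  (Sf1 fixes flow; stroke at Sf1)
#3 stroke→J1  (Se1 (Se) sets effort on bond)
#0 stroke→J1  (common-f at J1 fixed by 1)
#2 stroke→J1  (1-jn J1 has f-setter on 1)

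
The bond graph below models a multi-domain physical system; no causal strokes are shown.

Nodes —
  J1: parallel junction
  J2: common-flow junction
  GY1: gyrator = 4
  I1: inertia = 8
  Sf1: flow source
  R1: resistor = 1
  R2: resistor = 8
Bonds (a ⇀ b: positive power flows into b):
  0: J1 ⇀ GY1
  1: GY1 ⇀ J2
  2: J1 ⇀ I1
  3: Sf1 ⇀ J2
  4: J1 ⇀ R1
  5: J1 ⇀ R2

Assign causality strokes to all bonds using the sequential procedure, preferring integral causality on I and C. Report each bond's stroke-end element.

b0 |J1
b1 |J2
b2 |I1
b3 |Sf1
b4 |R1
b5 |R2

bond 3 |Sf1  (source Sf1 imposes f)
bond 1 |J2  (J2: bond 3 brought flow, rest push out)
bond 0 |J1  (GY1 both-in/both-out from 1)
bond 2 |I1  (common-e at J1 fixed by 0)
bond 4 |R1  (0-jn J1 has e-setter on 0)
bond 5 |R2  (common-e at J1 fixed by 0)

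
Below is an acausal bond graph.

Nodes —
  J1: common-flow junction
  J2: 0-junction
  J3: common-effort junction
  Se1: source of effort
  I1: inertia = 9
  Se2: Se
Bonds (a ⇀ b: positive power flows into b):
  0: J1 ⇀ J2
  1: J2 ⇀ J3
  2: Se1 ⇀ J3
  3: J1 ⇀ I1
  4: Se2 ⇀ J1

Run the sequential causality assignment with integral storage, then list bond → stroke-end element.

#2 stroke at J3  (Se1 fixes effort; stroke away)
#4 stroke at J1  (Se2 (Se) sets effort on bond)
#1 stroke at J2  (J3: bond 2 brought effort, rest push out)
#0 stroke at J1  (common-e at J2 fixed by 1)
#3 stroke at I1  (J1: last free bond brings flow in)

#0 stroke→J1
#1 stroke→J2
#2 stroke→J3
#3 stroke→I1
#4 stroke→J1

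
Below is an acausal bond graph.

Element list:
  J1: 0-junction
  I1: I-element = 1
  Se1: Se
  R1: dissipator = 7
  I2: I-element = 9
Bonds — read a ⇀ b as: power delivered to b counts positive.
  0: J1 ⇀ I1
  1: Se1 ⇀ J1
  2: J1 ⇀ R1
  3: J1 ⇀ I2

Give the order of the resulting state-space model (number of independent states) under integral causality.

2  (I1, I2 all integral)

β1 →J1  (Se1 fixes effort; stroke away)
β0 →I1  (J1 effort already set via bond 1)
β2 →R1  (common-e at J1 fixed by 1)
β3 →I2  (common-e at J1 fixed by 1)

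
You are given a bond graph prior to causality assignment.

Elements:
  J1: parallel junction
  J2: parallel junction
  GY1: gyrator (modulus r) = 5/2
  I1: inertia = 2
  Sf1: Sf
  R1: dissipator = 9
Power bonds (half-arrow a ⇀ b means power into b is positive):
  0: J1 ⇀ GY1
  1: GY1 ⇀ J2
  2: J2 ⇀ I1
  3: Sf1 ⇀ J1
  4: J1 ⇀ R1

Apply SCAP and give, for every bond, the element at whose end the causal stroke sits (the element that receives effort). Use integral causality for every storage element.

b3 stroke at Sf1  (Sf1: flow source, stroke at near end)
b2 stroke at I1  (I1 outputs flow p/I1)
b1 stroke at J2  (closing 0-jn rule on J2)
b0 stroke at J1  (GY GY1: same side as bond 1)
b4 stroke at R1  (J1: bond 0 brought effort, rest push out)

β0 →J1
β1 →J2
β2 →I1
β3 →Sf1
β4 →R1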